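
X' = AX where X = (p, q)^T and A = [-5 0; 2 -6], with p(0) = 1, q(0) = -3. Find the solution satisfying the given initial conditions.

p(t) = e^(-5t), q(t) = 2e^(-5t) - 5e^(-6t)

Coefficient matrix A = [[-5, 0], [2, -6]].
Characteristic polynomial det(A - λI) = λ^2 + 11λ + 30 = 0.
Eigenvalues λ = -5, -6.
For λ=-5: (A-λI) row 2 is [2, -1], so an eigenvector is (1, 2).
For λ=-6: (A-λI) row 1 is [1, 0], so an eigenvector is (0, -1).
General solution: c_1e^(-5t)(1,2) + c_2e^(-6t)(0,-1).
Applying p(0)=1, q(0)=-3 gives c_1=1, c_2=5.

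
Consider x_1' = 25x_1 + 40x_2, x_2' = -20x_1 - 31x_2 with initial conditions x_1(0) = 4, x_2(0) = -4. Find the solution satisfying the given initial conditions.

Coefficient matrix A = [[25, 40], [-20, -31]].
Characteristic polynomial det(A - λI) = λ^2 + 6λ + 25 = 0.
Eigenvalues λ = -3 ± 4i (complex conjugate pair).
For λ=-3+4i: an eigenvector is (1,-1) - i(-3,2) = (1 + 3i, -1 - 2i).
A real fundamental pair from Re and Im of e^((-3+4i)t)v: X_1 = e^(-3t)(cos(4t)·(1,-1) + sin(4t)·(-3,2)), X_2 = e^(-3t)(sin(4t)·(1,-1) - cos(4t)·(-3,2)).
General solution: K_1X_1 + K_2X_2.
Applying x_1(0)=4, x_2(0)=-4 gives K_1=4, K_2=0.

x_1(t) = -12e^(-3t)sin(4t) + 4e^(-3t)cos(4t), x_2(t) = 8e^(-3t)sin(4t) - 4e^(-3t)cos(4t)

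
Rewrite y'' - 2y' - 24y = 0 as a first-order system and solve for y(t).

y(t) = c_1e^(6t) + c_2e^(-4t)

Let x_1 = y, x_2 = y'. Then x_1' = x_2 and x_2' = 24x_1 + 2x_2.
A = [[0,1],[24,2]]; det(A-λI) = λ^2 - 2λ - 24.
Eigenvalues λ = 6, -4 with eigenvectors (1,6), (1,-4).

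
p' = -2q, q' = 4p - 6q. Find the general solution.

p(t) = K_1e^(-2t) - K_2e^(-4t), q(t) = K_1e^(-2t) - 2K_2e^(-4t)

Coefficient matrix A = [[0, -2], [4, -6]].
Characteristic polynomial det(A - λI) = λ^2 + 6λ + 8 = 0.
Eigenvalues λ = -2, -4.
For λ=-2: (A-λI) row 1 is [2, -2], so an eigenvector is (1, 1).
For λ=-4: (A-λI) row 1 is [4, -2], so an eigenvector is (-1, -2).
General solution: K_1e^(-2t)(1,1) + K_2e^(-4t)(-1,-2).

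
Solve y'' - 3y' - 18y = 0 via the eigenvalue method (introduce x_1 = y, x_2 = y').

y(t) = K_1e^(6t) + K_2e^(-3t)

Let x_1 = y, x_2 = y'. Then x_1' = x_2 and x_2' = 18x_1 + 3x_2.
A = [[0,1],[18,3]]; det(A-λI) = λ^2 - 3λ - 18.
Eigenvalues λ = 6, -3 with eigenvectors (1,6), (1,-3).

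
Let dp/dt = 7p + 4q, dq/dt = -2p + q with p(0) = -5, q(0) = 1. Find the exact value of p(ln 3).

A = [[7,4],[-2,1]]; eigenvalues λ = 3, 5.
Eigenvectors: (-1,1) for λ=3, (2,-1) for λ=5.
From the initial condition, c_1 = -3, c_2 = -4.
p(ln 3) = (-3)(3^3)(-1) + (-4)(3^5)(2) = -1863.

-1863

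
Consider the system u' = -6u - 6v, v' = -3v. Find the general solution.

u(t) = -2c_1e^(-3t) + c_2e^(-6t), v(t) = c_1e^(-3t)

Coefficient matrix A = [[-6, -6], [0, -3]].
Characteristic polynomial det(A - λI) = λ^2 + 9λ + 18 = 0.
Eigenvalues λ = -3, -6.
For λ=-3: (A-λI) row 1 is [-3, -6], so an eigenvector is (-2, 1).
For λ=-6: (A-λI) row 1 is [0, -6], so an eigenvector is (1, 0).
General solution: c_1e^(-3t)(-2,1) + c_2e^(-6t)(1,0).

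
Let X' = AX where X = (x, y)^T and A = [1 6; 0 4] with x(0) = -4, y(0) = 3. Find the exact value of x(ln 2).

76

A = [[1,6],[0,4]]; eigenvalues λ = 1, 4.
Eigenvectors: (1,0) for λ=1, (2,1) for λ=4.
From the initial condition, c_1 = -10, c_2 = 3.
x(ln 2) = (-10)(2^1)(1) + (3)(2^4)(2) = 76.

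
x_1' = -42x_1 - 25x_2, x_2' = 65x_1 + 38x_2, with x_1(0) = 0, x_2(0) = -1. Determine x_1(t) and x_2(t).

x_1(t) = 5e^(-2t)sin(5t), x_2(t) = -8e^(-2t)sin(5t) - e^(-2t)cos(5t)

Coefficient matrix A = [[-42, -25], [65, 38]].
Characteristic polynomial det(A - λI) = λ^2 + 4λ + 29 = 0.
Eigenvalues λ = -2 ± 5i (complex conjugate pair).
For λ=-2+5i: an eigenvector is (-1,2) - i(-2,3) = (-1 + 2i, 2 - 3i).
A real fundamental pair from Re and Im of e^((-2+5i)t)v: X_1 = e^(-2t)(cos(5t)·(-1,2) + sin(5t)·(-2,3)), X_2 = e^(-2t)(sin(5t)·(-1,2) - cos(5t)·(-2,3)).
General solution: C_1X_1 + C_2X_2.
Applying x_1(0)=0, x_2(0)=-1 gives C_1=-2, C_2=-1.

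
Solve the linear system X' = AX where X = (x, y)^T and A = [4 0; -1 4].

x(t) = C_2e^(4t), y(t) = -C_1e^(4t) - C_2te^(4t) + 2C_2e^(4t)

Coefficient matrix A = [[4, 0], [-1, 4]].
Characteristic polynomial det(A - λI) = λ^2 - 8λ + 16 = 0.
Single eigenvalue λ = 4 with algebraic multiplicity 2.
Eigenvector v = (0,-1); generalized eigenvector w with (A-λI)w=v is (1,2).
General solution: e^(4t)[C_1·v + C_2·(t·v + w)].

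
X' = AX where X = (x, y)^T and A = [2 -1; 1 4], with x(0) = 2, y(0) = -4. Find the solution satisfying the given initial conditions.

x(t) = 2te^(3t) + 2e^(3t), y(t) = -2te^(3t) - 4e^(3t)

Coefficient matrix A = [[2, -1], [1, 4]].
Characteristic polynomial det(A - λI) = λ^2 - 6λ + 9 = 0.
Single eigenvalue λ = 3 with algebraic multiplicity 2.
Eigenvector v = (-1,1); generalized eigenvector w with (A-λI)w=v is (0,1).
General solution: e^(3t)[K_1·v + K_2·(t·v + w)].
Applying x(0)=2, y(0)=-4 gives K_1=-2, K_2=-2.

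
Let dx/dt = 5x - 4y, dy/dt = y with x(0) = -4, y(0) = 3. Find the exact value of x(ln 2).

-218

A = [[5,-4],[0,1]]; eigenvalues λ = 1, 5.
Eigenvectors: (1,1) for λ=1, (-1,0) for λ=5.
From the initial condition, c_1 = 3, c_2 = 7.
x(ln 2) = (3)(2^1)(1) + (7)(2^5)(-1) = -218.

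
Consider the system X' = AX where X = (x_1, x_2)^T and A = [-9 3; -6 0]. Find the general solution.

x_1(t) = c_1e^(-3t) + c_2e^(-6t), x_2(t) = 2c_1e^(-3t) + c_2e^(-6t)

Coefficient matrix A = [[-9, 3], [-6, 0]].
Characteristic polynomial det(A - λI) = λ^2 + 9λ + 18 = 0.
Eigenvalues λ = -3, -6.
For λ=-3: (A-λI) row 1 is [-6, 3], so an eigenvector is (1, 2).
For λ=-6: (A-λI) row 1 is [-3, 3], so an eigenvector is (1, 1).
General solution: c_1e^(-3t)(1,2) + c_2e^(-6t)(1,1).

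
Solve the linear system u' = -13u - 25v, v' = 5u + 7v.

u(t) = K_1e^(-3t)sin(5t) + 2K_1e^(-3t)cos(5t) + 2K_2e^(-3t)sin(5t) - K_2e^(-3t)cos(5t), v(t) = -K_1e^(-3t)cos(5t) - K_2e^(-3t)sin(5t)

Coefficient matrix A = [[-13, -25], [5, 7]].
Characteristic polynomial det(A - λI) = λ^2 + 6λ + 34 = 0.
Eigenvalues λ = -3 ± 5i (complex conjugate pair).
For λ=-3+5i: an eigenvector is (2,-1) - i(1,0) = (2 - i, -1).
A real fundamental pair from Re and Im of e^((-3+5i)t)v: X_1 = e^(-3t)(cos(5t)·(2,-1) + sin(5t)·(1,0)), X_2 = e^(-3t)(sin(5t)·(2,-1) - cos(5t)·(1,0)).
General solution: K_1X_1 + K_2X_2.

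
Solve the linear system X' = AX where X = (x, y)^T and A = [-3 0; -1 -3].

Coefficient matrix A = [[-3, 0], [-1, -3]].
Characteristic polynomial det(A - λI) = λ^2 + 6λ + 9 = 0.
Single eigenvalue λ = -3 with algebraic multiplicity 2.
Eigenvector v = (0,-1); generalized eigenvector w with (A-λI)w=v is (1,-3).
General solution: e^(-3t)[c_1·v + c_2·(t·v + w)].

x(t) = c_2e^(-3t), y(t) = -c_1e^(-3t) - c_2te^(-3t) - 3c_2e^(-3t)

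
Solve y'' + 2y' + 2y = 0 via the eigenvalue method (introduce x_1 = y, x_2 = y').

y(t) = c_1e^(-t)cos(t) + c_2e^(-t)sin(t)

Let x_1 = y, x_2 = y'. Then x_1' = x_2 and x_2' = -2x_1 - 2x_2.
A = [[0,1],[-2,-2]]; det(A-λI) = λ^2 + 2λ + 2.
Eigenvalues λ = -1 ± i.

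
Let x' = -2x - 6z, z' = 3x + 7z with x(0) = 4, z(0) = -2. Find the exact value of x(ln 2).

8

A = [[-2,-6],[3,7]]; eigenvalues λ = 1, 4.
Eigenvectors: (2,-1) for λ=1, (1,-1) for λ=4.
From the initial condition, c_1 = 2, c_2 = 0.
x(ln 2) = (2)(2^1)(2) + (0)(2^4)(1) = 8.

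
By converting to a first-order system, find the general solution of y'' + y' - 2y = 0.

y(t) = C_1e^(t) + C_2e^(-2t)

Let x_1 = y, x_2 = y'. Then x_1' = x_2 and x_2' = 2x_1 - x_2.
A = [[0,1],[2,-1]]; det(A-λI) = λ^2 + λ - 2.
Eigenvalues λ = 1, -2 with eigenvectors (1,1), (1,-2).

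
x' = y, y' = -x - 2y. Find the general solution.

x(t) = C_1e^(-t) + C_2te^(-t) - C_2e^(-t), y(t) = -C_1e^(-t) - C_2te^(-t) + 2C_2e^(-t)

Coefficient matrix A = [[0, 1], [-1, -2]].
Characteristic polynomial det(A - λI) = λ^2 + 2λ + 1 = 0.
Single eigenvalue λ = -1 with algebraic multiplicity 2.
Eigenvector v = (1,-1); generalized eigenvector w with (A-λI)w=v is (-1,2).
General solution: e^(-t)[C_1·v + C_2·(t·v + w)].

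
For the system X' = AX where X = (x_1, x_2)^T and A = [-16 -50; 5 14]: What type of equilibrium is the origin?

A = [[-16,-50],[5,14]]; det(A-λI) = λ^2 + 2λ + 26.
λ = -1 ± 5i: negative real part.

stable spiral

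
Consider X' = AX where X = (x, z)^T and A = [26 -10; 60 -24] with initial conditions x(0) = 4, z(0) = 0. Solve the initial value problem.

Coefficient matrix A = [[26, -10], [60, -24]].
Characteristic polynomial det(A - λI) = λ^2 - 2λ - 24 = 0.
Eigenvalues λ = 6, -4.
For λ=6: (A-λI) row 1 is [20, -10], so an eigenvector is (1, 2).
For λ=-4: (A-λI) row 1 is [30, -10], so an eigenvector is (1, 3).
General solution: C_1e^(6t)(1,2) + C_2e^(-4t)(1,3).
Applying x(0)=4, z(0)=0 gives C_1=12, C_2=-8.

x(t) = 12e^(6t) - 8e^(-4t), z(t) = 24e^(6t) - 24e^(-4t)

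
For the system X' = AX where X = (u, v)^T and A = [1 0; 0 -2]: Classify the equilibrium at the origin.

saddle

A = [[1,0],[0,-2]]; det(A-λI) = λ^2 + λ - 2.
λ = -2, 1: opposite signs.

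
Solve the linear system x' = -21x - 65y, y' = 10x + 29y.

Coefficient matrix A = [[-21, -65], [10, 29]].
Characteristic polynomial det(A - λI) = λ^2 - 8λ + 41 = 0.
Eigenvalues λ = 4 ± 5i (complex conjugate pair).
For λ=4+5i: an eigenvector is (2,-1) - i(3,-1) = (2 - 3i, -1 + i).
A real fundamental pair from Re and Im of e^((4+5i)t)v: X_1 = e^(4t)(cos(5t)·(2,-1) + sin(5t)·(3,-1)), X_2 = e^(4t)(sin(5t)·(2,-1) - cos(5t)·(3,-1)).
General solution: c_1X_1 + c_2X_2.

x(t) = 3c_1e^(4t)sin(5t) + 2c_1e^(4t)cos(5t) + 2c_2e^(4t)sin(5t) - 3c_2e^(4t)cos(5t), y(t) = -c_1e^(4t)sin(5t) - c_1e^(4t)cos(5t) - c_2e^(4t)sin(5t) + c_2e^(4t)cos(5t)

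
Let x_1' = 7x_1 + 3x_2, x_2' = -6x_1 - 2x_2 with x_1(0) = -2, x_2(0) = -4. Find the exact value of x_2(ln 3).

612

A = [[7,3],[-6,-2]]; eigenvalues λ = 1, 4.
Eigenvectors: (-1,2) for λ=1, (1,-1) for λ=4.
From the initial condition, c_1 = -6, c_2 = -8.
x_2(ln 3) = (-6)(3^1)(2) + (-8)(3^4)(-1) = 612.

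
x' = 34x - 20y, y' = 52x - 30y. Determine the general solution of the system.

Coefficient matrix A = [[34, -20], [52, -30]].
Characteristic polynomial det(A - λI) = λ^2 - 4λ + 20 = 0.
Eigenvalues λ = 2 ± 4i (complex conjugate pair).
For λ=2+4i: an eigenvector is (-2,-3) - i(-1,-2) = (-2 + i, -3 + 2i).
A real fundamental pair from Re and Im of e^((2+4i)t)v: X_1 = e^(2t)(cos(4t)·(-2,-3) + sin(4t)·(-1,-2)), X_2 = e^(2t)(sin(4t)·(-2,-3) - cos(4t)·(-1,-2)).
General solution: c_1X_1 + c_2X_2.

x(t) = -c_1e^(2t)sin(4t) - 2c_1e^(2t)cos(4t) - 2c_2e^(2t)sin(4t) + c_2e^(2t)cos(4t), y(t) = -2c_1e^(2t)sin(4t) - 3c_1e^(2t)cos(4t) - 3c_2e^(2t)sin(4t) + 2c_2e^(2t)cos(4t)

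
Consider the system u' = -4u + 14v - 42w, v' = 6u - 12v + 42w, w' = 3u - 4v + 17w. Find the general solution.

Coefficient matrix A = [[-4, 14, -42], [6, -12, 42], [3, -4, 17]].
det(A - λI) = 0 gives eigenvalues λ = 2, 3, -4.
For λ=2: eigenvector (7,-6,-3).
For λ=3: eigenvector (-2,2,1).
For λ=-4: eigenvector (-3,3,1).
General solution: K_1e^(2t)(7,-6,-3) + K_2e^(3t)(-2,2,1) + K_3e^(-4t)(-3,3,1).

u(t) = 7K_1e^(2t) - 2K_2e^(3t) - 3K_3e^(-4t), v(t) = -6K_1e^(2t) + 2K_2e^(3t) + 3K_3e^(-4t), w(t) = -3K_1e^(2t) + K_2e^(3t) + K_3e^(-4t)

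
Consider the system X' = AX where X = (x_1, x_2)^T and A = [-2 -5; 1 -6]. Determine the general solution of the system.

x_1(t) = K_1e^(-4t)sin(t) - 2K_1e^(-4t)cos(t) - 2K_2e^(-4t)sin(t) - K_2e^(-4t)cos(t), x_2(t) = -K_1e^(-4t)cos(t) - K_2e^(-4t)sin(t)

Coefficient matrix A = [[-2, -5], [1, -6]].
Characteristic polynomial det(A - λI) = λ^2 + 8λ + 17 = 0.
Eigenvalues λ = -4 ± i (complex conjugate pair).
For λ=-4+i: an eigenvector is (-2,-1) - i(1,0) = (-2 - i, -1).
A real fundamental pair from Re and Im of e^((-4+i)t)v: X_1 = e^(-4t)(cos(t)·(-2,-1) + sin(t)·(1,0)), X_2 = e^(-4t)(sin(t)·(-2,-1) - cos(t)·(1,0)).
General solution: K_1X_1 + K_2X_2.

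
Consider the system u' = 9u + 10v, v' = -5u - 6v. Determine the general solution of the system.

u(t) = 2c_1e^(4t) - c_2e^(-t), v(t) = -c_1e^(4t) + c_2e^(-t)

Coefficient matrix A = [[9, 10], [-5, -6]].
Characteristic polynomial det(A - λI) = λ^2 - 3λ - 4 = 0.
Eigenvalues λ = 4, -1.
For λ=4: (A-λI) row 1 is [5, 10], so an eigenvector is (2, -1).
For λ=-1: (A-λI) row 1 is [10, 10], so an eigenvector is (-1, 1).
General solution: c_1e^(4t)(2,-1) + c_2e^(-t)(-1,1).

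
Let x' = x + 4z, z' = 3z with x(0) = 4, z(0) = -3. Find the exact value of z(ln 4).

-192

A = [[1,4],[0,3]]; eigenvalues λ = 3, 1.
Eigenvectors: (2,1) for λ=3, (-1,0) for λ=1.
From the initial condition, c_1 = -3, c_2 = -10.
z(ln 4) = (-3)(4^3)(1) + (-10)(4^1)(0) = -192.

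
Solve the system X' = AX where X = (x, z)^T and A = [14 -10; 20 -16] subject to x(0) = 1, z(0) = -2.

Coefficient matrix A = [[14, -10], [20, -16]].
Characteristic polynomial det(A - λI) = λ^2 + 2λ - 24 = 0.
Eigenvalues λ = -6, 4.
For λ=-6: (A-λI) row 1 is [20, -10], so an eigenvector is (-1, -2).
For λ=4: (A-λI) row 1 is [10, -10], so an eigenvector is (-1, -1).
General solution: c_1e^(-6t)(-1,-2) + c_2e^(4t)(-1,-1).
Applying x(0)=1, z(0)=-2 gives c_1=3, c_2=-4.

x(t) = 4e^(4t) - 3e^(-6t), z(t) = 4e^(4t) - 6e^(-6t)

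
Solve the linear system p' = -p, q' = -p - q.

Coefficient matrix A = [[-1, 0], [-1, -1]].
Characteristic polynomial det(A - λI) = λ^2 + 2λ + 1 = 0.
Single eigenvalue λ = -1 with algebraic multiplicity 2.
Eigenvector v = (0,1); generalized eigenvector w with (A-λI)w=v is (-1,-2).
General solution: e^(-t)[c_1·v + c_2·(t·v + w)].

p(t) = -c_2e^(-t), q(t) = c_1e^(-t) + c_2te^(-t) - 2c_2e^(-t)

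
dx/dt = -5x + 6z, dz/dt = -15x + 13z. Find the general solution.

x(t) = K_1e^(4t)sin(3t) - K_1e^(4t)cos(3t) - K_2e^(4t)sin(3t) - K_2e^(4t)cos(3t), z(t) = 2K_1e^(4t)sin(3t) - K_1e^(4t)cos(3t) - K_2e^(4t)sin(3t) - 2K_2e^(4t)cos(3t)

Coefficient matrix A = [[-5, 6], [-15, 13]].
Characteristic polynomial det(A - λI) = λ^2 - 8λ + 25 = 0.
Eigenvalues λ = 4 ± 3i (complex conjugate pair).
For λ=4+3i: an eigenvector is (-1,-1) - i(1,2) = (-1 - i, -1 - 2i).
A real fundamental pair from Re and Im of e^((4+3i)t)v: X_1 = e^(4t)(cos(3t)·(-1,-1) + sin(3t)·(1,2)), X_2 = e^(4t)(sin(3t)·(-1,-1) - cos(3t)·(1,2)).
General solution: K_1X_1 + K_2X_2.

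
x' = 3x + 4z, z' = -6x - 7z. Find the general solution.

Coefficient matrix A = [[3, 4], [-6, -7]].
Characteristic polynomial det(A - λI) = λ^2 + 4λ + 3 = 0.
Eigenvalues λ = -3, -1.
For λ=-3: (A-λI) row 1 is [6, 4], so an eigenvector is (2, -3).
For λ=-1: (A-λI) row 1 is [4, 4], so an eigenvector is (1, -1).
General solution: c_1e^(-3t)(2,-3) + c_2e^(-t)(1,-1).

x(t) = 2c_1e^(-3t) + c_2e^(-t), z(t) = -3c_1e^(-3t) - c_2e^(-t)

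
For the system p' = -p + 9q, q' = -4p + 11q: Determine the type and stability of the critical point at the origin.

A = [[-1,9],[-4,11]]; det(A-λI) = λ^2 - 10λ + 25.
repeated λ = 5 with a single eigenvector.

unstable improper node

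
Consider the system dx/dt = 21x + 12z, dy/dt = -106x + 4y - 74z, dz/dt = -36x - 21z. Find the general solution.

x(t) = C_1e^(-3t) + 2C_3e^(3t), y(t) = -6C_1e^(-3t) + C_2e^(4t) - 10C_3e^(3t), z(t) = -2C_1e^(-3t) - 3C_3e^(3t)

Coefficient matrix A = [[21, 0, 12], [-106, 4, -74], [-36, 0, -21]].
det(A - λI) = 0 gives eigenvalues λ = -3, 4, 3.
For λ=-3: eigenvector (1,-6,-2).
For λ=4: eigenvector (0,1,0).
For λ=3: eigenvector (2,-10,-3).
General solution: C_1e^(-3t)(1,-6,-2) + C_2e^(4t)(0,1,0) + C_3e^(3t)(2,-10,-3).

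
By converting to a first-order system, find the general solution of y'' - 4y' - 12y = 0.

Let x_1 = y, x_2 = y'. Then x_1' = x_2 and x_2' = 12x_1 + 4x_2.
A = [[0,1],[12,4]]; det(A-λI) = λ^2 - 4λ - 12.
Eigenvalues λ = -2, 6 with eigenvectors (1,-2), (1,6).

y(t) = K_1e^(-2t) + K_2e^(6t)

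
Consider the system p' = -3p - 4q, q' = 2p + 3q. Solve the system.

Coefficient matrix A = [[-3, -4], [2, 3]].
Characteristic polynomial det(A - λI) = λ^2 - 1 = 0.
Eigenvalues λ = 1, -1.
For λ=1: (A-λI) row 1 is [-4, -4], so an eigenvector is (1, -1).
For λ=-1: (A-λI) row 1 is [-2, -4], so an eigenvector is (2, -1).
General solution: C_1e^(t)(1,-1) + C_2e^(-t)(2,-1).

p(t) = C_1e^(t) + 2C_2e^(-t), q(t) = -C_1e^(t) - C_2e^(-t)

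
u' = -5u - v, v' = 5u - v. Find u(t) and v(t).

Coefficient matrix A = [[-5, -1], [5, -1]].
Characteristic polynomial det(A - λI) = λ^2 + 6λ + 10 = 0.
Eigenvalues λ = -3 ± i (complex conjugate pair).
For λ=-3+i: an eigenvector is (-1,2) - i(0,-1) = (-1, 2 + i).
A real fundamental pair from Re and Im of e^((-3+i)t)v: X_1 = e^(-3t)(cos(t)·(-1,2) + sin(t)·(0,-1)), X_2 = e^(-3t)(sin(t)·(-1,2) - cos(t)·(0,-1)).
General solution: C_1X_1 + C_2X_2.

u(t) = -C_1e^(-3t)cos(t) - C_2e^(-3t)sin(t), v(t) = -C_1e^(-3t)sin(t) + 2C_1e^(-3t)cos(t) + 2C_2e^(-3t)sin(t) + C_2e^(-3t)cos(t)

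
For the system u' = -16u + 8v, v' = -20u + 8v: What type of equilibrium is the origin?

A = [[-16,8],[-20,8]]; det(A-λI) = λ^2 + 8λ + 32.
λ = -4 ± 4i: negative real part.

stable spiral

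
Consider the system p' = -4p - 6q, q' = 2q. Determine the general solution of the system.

Coefficient matrix A = [[-4, -6], [0, 2]].
Characteristic polynomial det(A - λI) = λ^2 + 2λ - 8 = 0.
Eigenvalues λ = 2, -4.
For λ=2: (A-λI) row 1 is [-6, -6], so an eigenvector is (1, -1).
For λ=-4: (A-λI) row 1 is [0, -6], so an eigenvector is (-1, 0).
General solution: K_1e^(2t)(1,-1) + K_2e^(-4t)(-1,0).

p(t) = K_1e^(2t) - K_2e^(-4t), q(t) = -K_1e^(2t)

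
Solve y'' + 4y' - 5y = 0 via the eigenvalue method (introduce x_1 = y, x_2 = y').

Let x_1 = y, x_2 = y'. Then x_1' = x_2 and x_2' = 5x_1 - 4x_2.
A = [[0,1],[5,-4]]; det(A-λI) = λ^2 + 4λ - 5.
Eigenvalues λ = -5, 1 with eigenvectors (1,-5), (1,1).

y(t) = K_1e^(-5t) + K_2e^(t)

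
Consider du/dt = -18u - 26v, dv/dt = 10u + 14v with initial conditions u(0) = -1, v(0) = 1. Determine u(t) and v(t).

u(t) = -5e^(-2t)sin(2t) - e^(-2t)cos(2t), v(t) = 3e^(-2t)sin(2t) + e^(-2t)cos(2t)

Coefficient matrix A = [[-18, -26], [10, 14]].
Characteristic polynomial det(A - λI) = λ^2 + 4λ + 8 = 0.
Eigenvalues λ = -2 ± 2i (complex conjugate pair).
For λ=-2+2i: an eigenvector is (2,-1) - i(-3,2) = (2 + 3i, -1 - 2i).
A real fundamental pair from Re and Im of e^((-2+2i)t)v: X_1 = e^(-2t)(cos(2t)·(2,-1) + sin(2t)·(-3,2)), X_2 = e^(-2t)(sin(2t)·(2,-1) - cos(2t)·(-3,2)).
General solution: C_1X_1 + C_2X_2.
Applying u(0)=-1, v(0)=1 gives C_1=1, C_2=-1.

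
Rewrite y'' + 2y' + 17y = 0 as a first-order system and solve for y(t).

y(t) = C_1e^(-t)cos(4t) + C_2e^(-t)sin(4t)

Let x_1 = y, x_2 = y'. Then x_1' = x_2 and x_2' = -17x_1 - 2x_2.
A = [[0,1],[-17,-2]]; det(A-λI) = λ^2 + 2λ + 17.
Eigenvalues λ = -1 ± 4i.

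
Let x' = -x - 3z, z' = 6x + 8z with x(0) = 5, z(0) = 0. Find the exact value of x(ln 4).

-4960

A = [[-1,-3],[6,8]]; eigenvalues λ = 2, 5.
Eigenvectors: (-1,1) for λ=2, (1,-2) for λ=5.
From the initial condition, c_1 = -10, c_2 = -5.
x(ln 4) = (-10)(4^2)(-1) + (-5)(4^5)(1) = -4960.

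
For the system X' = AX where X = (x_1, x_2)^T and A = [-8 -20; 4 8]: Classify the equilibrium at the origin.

A = [[-8,-20],[4,8]]; det(A-λI) = λ^2 + 16.
λ = 0 ± 4i: zero real part.

center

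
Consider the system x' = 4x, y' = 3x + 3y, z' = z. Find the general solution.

Coefficient matrix A = [[4, 0, 0], [3, 3, 0], [0, 0, 1]].
det(A - λI) = 0 gives eigenvalues λ = 3, 4, 1.
For λ=3: eigenvector (0,1,0).
For λ=4: eigenvector (1,3,0).
For λ=1: eigenvector (0,0,1).
General solution: K_1e^(3t)(0,1,0) + K_2e^(4t)(1,3,0) + K_3e^(t)(0,0,1).

x(t) = K_2e^(4t), y(t) = K_1e^(3t) + 3K_2e^(4t), z(t) = K_3e^(t)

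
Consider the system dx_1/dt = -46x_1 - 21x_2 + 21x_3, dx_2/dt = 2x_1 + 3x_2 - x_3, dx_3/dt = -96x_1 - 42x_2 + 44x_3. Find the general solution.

Coefficient matrix A = [[-46, -21, 21], [2, 3, -1], [-96, -42, 44]].
det(A - λI) = 0 gives eigenvalues λ = -4, 2, 3.
For λ=-4: eigenvector (1,0,2).
For λ=2: eigenvector (0,1,1).
For λ=3: eigenvector (-3,1,-6).
General solution: K_1e^(-4t)(1,0,2) + K_2e^(2t)(0,1,1) + K_3e^(3t)(-3,1,-6).

x_1(t) = K_1e^(-4t) - 3K_3e^(3t), x_2(t) = K_2e^(2t) + K_3e^(3t), x_3(t) = 2K_1e^(-4t) + K_2e^(2t) - 6K_3e^(3t)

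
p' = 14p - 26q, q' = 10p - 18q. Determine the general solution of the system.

p(t) = -3K_1e^(-2t)sin(2t) - 2K_1e^(-2t)cos(2t) - 2K_2e^(-2t)sin(2t) + 3K_2e^(-2t)cos(2t), q(t) = -2K_1e^(-2t)sin(2t) - K_1e^(-2t)cos(2t) - K_2e^(-2t)sin(2t) + 2K_2e^(-2t)cos(2t)

Coefficient matrix A = [[14, -26], [10, -18]].
Characteristic polynomial det(A - λI) = λ^2 + 4λ + 8 = 0.
Eigenvalues λ = -2 ± 2i (complex conjugate pair).
For λ=-2+2i: an eigenvector is (-2,-1) - i(-3,-2) = (-2 + 3i, -1 + 2i).
A real fundamental pair from Re and Im of e^((-2+2i)t)v: X_1 = e^(-2t)(cos(2t)·(-2,-1) + sin(2t)·(-3,-2)), X_2 = e^(-2t)(sin(2t)·(-2,-1) - cos(2t)·(-3,-2)).
General solution: K_1X_1 + K_2X_2.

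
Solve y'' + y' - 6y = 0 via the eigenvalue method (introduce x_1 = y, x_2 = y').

Let x_1 = y, x_2 = y'. Then x_1' = x_2 and x_2' = 6x_1 - x_2.
A = [[0,1],[6,-1]]; det(A-λI) = λ^2 + λ - 6.
Eigenvalues λ = 2, -3 with eigenvectors (1,2), (1,-3).

y(t) = C_1e^(2t) + C_2e^(-3t)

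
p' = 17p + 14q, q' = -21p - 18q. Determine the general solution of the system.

Coefficient matrix A = [[17, 14], [-21, -18]].
Characteristic polynomial det(A - λI) = λ^2 + λ - 12 = 0.
Eigenvalues λ = 3, -4.
For λ=3: (A-λI) row 1 is [14, 14], so an eigenvector is (1, -1).
For λ=-4: (A-λI) row 1 is [21, 14], so an eigenvector is (-2, 3).
General solution: K_1e^(3t)(1,-1) + K_2e^(-4t)(-2,3).

p(t) = K_1e^(3t) - 2K_2e^(-4t), q(t) = -K_1e^(3t) + 3K_2e^(-4t)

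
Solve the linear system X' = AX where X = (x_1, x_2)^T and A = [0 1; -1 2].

x_1(t) = -K_1e^(t) - K_2te^(t) + 2K_2e^(t), x_2(t) = -K_1e^(t) - K_2te^(t) + K_2e^(t)

Coefficient matrix A = [[0, 1], [-1, 2]].
Characteristic polynomial det(A - λI) = λ^2 - 2λ + 1 = 0.
Single eigenvalue λ = 1 with algebraic multiplicity 2.
Eigenvector v = (-1,-1); generalized eigenvector w with (A-λI)w=v is (2,1).
General solution: e^(t)[K_1·v + K_2·(t·v + w)].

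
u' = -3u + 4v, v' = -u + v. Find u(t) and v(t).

u(t) = -2K_1e^(-t) - 2K_2te^(-t) + K_2e^(-t), v(t) = -K_1e^(-t) - K_2te^(-t)

Coefficient matrix A = [[-3, 4], [-1, 1]].
Characteristic polynomial det(A - λI) = λ^2 + 2λ + 1 = 0.
Single eigenvalue λ = -1 with algebraic multiplicity 2.
Eigenvector v = (-2,-1); generalized eigenvector w with (A-λI)w=v is (1,0).
General solution: e^(-t)[K_1·v + K_2·(t·v + w)].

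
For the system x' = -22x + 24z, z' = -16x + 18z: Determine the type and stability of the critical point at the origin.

saddle

A = [[-22,24],[-16,18]]; det(A-λI) = λ^2 + 4λ - 12.
λ = 2, -6: opposite signs.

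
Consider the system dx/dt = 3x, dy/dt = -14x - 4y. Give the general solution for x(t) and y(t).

x(t) = -K_1e^(3t), y(t) = 2K_1e^(3t) + K_2e^(-4t)

Coefficient matrix A = [[3, 0], [-14, -4]].
Characteristic polynomial det(A - λI) = λ^2 + λ - 12 = 0.
Eigenvalues λ = 3, -4.
For λ=3: (A-λI) row 2 is [-14, -7], so an eigenvector is (-1, 2).
For λ=-4: (A-λI) row 1 is [7, 0], so an eigenvector is (0, 1).
General solution: K_1e^(3t)(-1,2) + K_2e^(-4t)(0,1).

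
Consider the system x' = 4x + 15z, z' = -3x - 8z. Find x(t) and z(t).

x(t) = -2K_1e^(-2t)sin(3t) - K_1e^(-2t)cos(3t) - K_2e^(-2t)sin(3t) + 2K_2e^(-2t)cos(3t), z(t) = K_1e^(-2t)sin(3t) - K_2e^(-2t)cos(3t)

Coefficient matrix A = [[4, 15], [-3, -8]].
Characteristic polynomial det(A - λI) = λ^2 + 4λ + 13 = 0.
Eigenvalues λ = -2 ± 3i (complex conjugate pair).
For λ=-2+3i: an eigenvector is (-1,0) - i(-2,1) = (-1 + 2i, 0 - i).
A real fundamental pair from Re and Im of e^((-2+3i)t)v: X_1 = e^(-2t)(cos(3t)·(-1,0) + sin(3t)·(-2,1)), X_2 = e^(-2t)(sin(3t)·(-1,0) - cos(3t)·(-2,1)).
General solution: K_1X_1 + K_2X_2.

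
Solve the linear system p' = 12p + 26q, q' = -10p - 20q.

Coefficient matrix A = [[12, 26], [-10, -20]].
Characteristic polynomial det(A - λI) = λ^2 + 8λ + 20 = 0.
Eigenvalues λ = -4 ± 2i (complex conjugate pair).
For λ=-4+2i: an eigenvector is (3,-2) - i(-2,1) = (3 + 2i, -2 - i).
A real fundamental pair from Re and Im of e^((-4+2i)t)v: X_1 = e^(-4t)(cos(2t)·(3,-2) + sin(2t)·(-2,1)), X_2 = e^(-4t)(sin(2t)·(3,-2) - cos(2t)·(-2,1)).
General solution: c_1X_1 + c_2X_2.

p(t) = -2c_1e^(-4t)sin(2t) + 3c_1e^(-4t)cos(2t) + 3c_2e^(-4t)sin(2t) + 2c_2e^(-4t)cos(2t), q(t) = c_1e^(-4t)sin(2t) - 2c_1e^(-4t)cos(2t) - 2c_2e^(-4t)sin(2t) - c_2e^(-4t)cos(2t)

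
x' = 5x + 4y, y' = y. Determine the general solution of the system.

x(t) = -K_1e^(5t) + K_2e^(t), y(t) = -K_2e^(t)

Coefficient matrix A = [[5, 4], [0, 1]].
Characteristic polynomial det(A - λI) = λ^2 - 6λ + 5 = 0.
Eigenvalues λ = 5, 1.
For λ=5: (A-λI) row 1 is [0, 4], so an eigenvector is (-1, 0).
For λ=1: (A-λI) row 1 is [4, 4], so an eigenvector is (1, -1).
General solution: K_1e^(5t)(-1,0) + K_2e^(t)(1,-1).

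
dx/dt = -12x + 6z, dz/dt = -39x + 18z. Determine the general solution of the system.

Coefficient matrix A = [[-12, 6], [-39, 18]].
Characteristic polynomial det(A - λI) = λ^2 - 6λ + 18 = 0.
Eigenvalues λ = 3 ± 3i (complex conjugate pair).
For λ=3+3i: an eigenvector is (1,2) - i(-1,-3) = (1 + i, 2 + 3i).
A real fundamental pair from Re and Im of e^((3+3i)t)v: X_1 = e^(3t)(cos(3t)·(1,2) + sin(3t)·(-1,-3)), X_2 = e^(3t)(sin(3t)·(1,2) - cos(3t)·(-1,-3)).
General solution: c_1X_1 + c_2X_2.

x(t) = -c_1e^(3t)sin(3t) + c_1e^(3t)cos(3t) + c_2e^(3t)sin(3t) + c_2e^(3t)cos(3t), z(t) = -3c_1e^(3t)sin(3t) + 2c_1e^(3t)cos(3t) + 2c_2e^(3t)sin(3t) + 3c_2e^(3t)cos(3t)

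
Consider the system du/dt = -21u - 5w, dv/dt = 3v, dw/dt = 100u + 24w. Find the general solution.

Coefficient matrix A = [[-21, 0, -5], [0, 3, 0], [100, 0, 24]].
det(A - λI) = 0 gives eigenvalues λ = 3, -1, 4.
For λ=3: eigenvector (0,1,0).
For λ=-1: eigenvector (1,0,-4).
For λ=4: eigenvector (-1,0,5).
General solution: K_1e^(3t)(0,1,0) + K_2e^(-t)(1,0,-4) + K_3e^(4t)(-1,0,5).

u(t) = K_2e^(-t) - K_3e^(4t), v(t) = K_1e^(3t), w(t) = -4K_2e^(-t) + 5K_3e^(4t)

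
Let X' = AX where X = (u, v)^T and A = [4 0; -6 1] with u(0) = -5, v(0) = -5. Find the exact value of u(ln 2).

A = [[4,0],[-6,1]]; eigenvalues λ = 4, 1.
Eigenvectors: (-1,2) for λ=4, (0,1) for λ=1.
From the initial condition, c_1 = 5, c_2 = -15.
u(ln 2) = (5)(2^4)(-1) + (-15)(2^1)(0) = -80.

-80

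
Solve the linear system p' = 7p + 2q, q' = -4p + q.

p(t) = C_1e^(5t) - C_2e^(3t), q(t) = -C_1e^(5t) + 2C_2e^(3t)

Coefficient matrix A = [[7, 2], [-4, 1]].
Characteristic polynomial det(A - λI) = λ^2 - 8λ + 15 = 0.
Eigenvalues λ = 5, 3.
For λ=5: (A-λI) row 1 is [2, 2], so an eigenvector is (1, -1).
For λ=3: (A-λI) row 1 is [4, 2], so an eigenvector is (-1, 2).
General solution: C_1e^(5t)(1,-1) + C_2e^(3t)(-1,2).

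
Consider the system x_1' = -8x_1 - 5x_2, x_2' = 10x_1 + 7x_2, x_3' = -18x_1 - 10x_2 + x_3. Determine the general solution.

Coefficient matrix A = [[-8, -5, 0], [10, 7, 0], [-18, -10, 1]].
det(A - λI) = 0 gives eigenvalues λ = -3, 1, 2.
For λ=-3: eigenvector (1,-1,2).
For λ=1: eigenvector (0,0,1).
For λ=2: eigenvector (-1,2,-2).
General solution: K_1e^(-3t)(1,-1,2) + K_2e^(t)(0,0,1) + K_3e^(2t)(-1,2,-2).

x_1(t) = K_1e^(-3t) - K_3e^(2t), x_2(t) = -K_1e^(-3t) + 2K_3e^(2t), x_3(t) = 2K_1e^(-3t) + K_2e^(t) - 2K_3e^(2t)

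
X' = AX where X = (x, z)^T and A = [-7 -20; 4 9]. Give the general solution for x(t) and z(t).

Coefficient matrix A = [[-7, -20], [4, 9]].
Characteristic polynomial det(A - λI) = λ^2 - 2λ + 17 = 0.
Eigenvalues λ = 1 ± 4i (complex conjugate pair).
For λ=1+4i: an eigenvector is (-2,1) - i(-1,0) = (-2 + i, 1).
A real fundamental pair from Re and Im of e^((1+4i)t)v: X_1 = e^(t)(cos(4t)·(-2,1) + sin(4t)·(-1,0)), X_2 = e^(t)(sin(4t)·(-2,1) - cos(4t)·(-1,0)).
General solution: C_1X_1 + C_2X_2.

x(t) = -C_1e^(t)sin(4t) - 2C_1e^(t)cos(4t) - 2C_2e^(t)sin(4t) + C_2e^(t)cos(4t), z(t) = C_1e^(t)cos(4t) + C_2e^(t)sin(4t)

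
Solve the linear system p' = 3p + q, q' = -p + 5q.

Coefficient matrix A = [[3, 1], [-1, 5]].
Characteristic polynomial det(A - λI) = λ^2 - 8λ + 16 = 0.
Single eigenvalue λ = 4 with algebraic multiplicity 2.
Eigenvector v = (-1,-1); generalized eigenvector w with (A-λI)w=v is (-2,-3).
General solution: e^(4t)[C_1·v + C_2·(t·v + w)].

p(t) = -C_1e^(4t) - C_2te^(4t) - 2C_2e^(4t), q(t) = -C_1e^(4t) - C_2te^(4t) - 3C_2e^(4t)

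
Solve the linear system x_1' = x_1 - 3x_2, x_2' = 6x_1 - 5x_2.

x_1(t) = c_1e^(-2t)sin(3t) - c_2e^(-2t)cos(3t), x_2(t) = c_1e^(-2t)sin(3t) - c_1e^(-2t)cos(3t) - c_2e^(-2t)sin(3t) - c_2e^(-2t)cos(3t)

Coefficient matrix A = [[1, -3], [6, -5]].
Characteristic polynomial det(A - λI) = λ^2 + 4λ + 13 = 0.
Eigenvalues λ = -2 ± 3i (complex conjugate pair).
For λ=-2+3i: an eigenvector is (0,-1) - i(1,1) = (0 - i, -1 - i).
A real fundamental pair from Re and Im of e^((-2+3i)t)v: X_1 = e^(-2t)(cos(3t)·(0,-1) + sin(3t)·(1,1)), X_2 = e^(-2t)(sin(3t)·(0,-1) - cos(3t)·(1,1)).
General solution: c_1X_1 + c_2X_2.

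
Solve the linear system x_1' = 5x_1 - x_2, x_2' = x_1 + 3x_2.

Coefficient matrix A = [[5, -1], [1, 3]].
Characteristic polynomial det(A - λI) = λ^2 - 8λ + 16 = 0.
Single eigenvalue λ = 4 with algebraic multiplicity 2.
Eigenvector v = (-1,-1); generalized eigenvector w with (A-λI)w=v is (-2,-1).
General solution: e^(4t)[C_1·v + C_2·(t·v + w)].

x_1(t) = -C_1e^(4t) - C_2te^(4t) - 2C_2e^(4t), x_2(t) = -C_1e^(4t) - C_2te^(4t) - C_2e^(4t)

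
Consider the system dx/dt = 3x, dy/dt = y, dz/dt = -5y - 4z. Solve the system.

Coefficient matrix A = [[3, 0, 0], [0, 1, 0], [0, -5, -4]].
det(A - λI) = 0 gives eigenvalues λ = 3, 1, -4.
For λ=3: eigenvector (1,0,0).
For λ=1: eigenvector (0,1,-1).
For λ=-4: eigenvector (0,0,1).
General solution: c_1e^(3t)(1,0,0) + c_2e^(t)(0,1,-1) + c_3e^(-4t)(0,0,1).

x(t) = c_1e^(3t), y(t) = c_2e^(t), z(t) = -c_2e^(t) + c_3e^(-4t)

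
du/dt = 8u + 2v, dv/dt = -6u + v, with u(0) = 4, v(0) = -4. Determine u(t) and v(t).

u(t) = 8e^(5t) - 4e^(4t), v(t) = -12e^(5t) + 8e^(4t)

Coefficient matrix A = [[8, 2], [-6, 1]].
Characteristic polynomial det(A - λI) = λ^2 - 9λ + 20 = 0.
Eigenvalues λ = 5, 4.
For λ=5: (A-λI) row 1 is [3, 2], so an eigenvector is (-2, 3).
For λ=4: (A-λI) row 1 is [4, 2], so an eigenvector is (-1, 2).
General solution: C_1e^(5t)(-2,3) + C_2e^(4t)(-1,2).
Applying u(0)=4, v(0)=-4 gives C_1=-4, C_2=4.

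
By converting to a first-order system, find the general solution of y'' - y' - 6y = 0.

y(t) = K_1e^(-2t) + K_2e^(3t)

Let x_1 = y, x_2 = y'. Then x_1' = x_2 and x_2' = 6x_1 + x_2.
A = [[0,1],[6,1]]; det(A-λI) = λ^2 - λ - 6.
Eigenvalues λ = -2, 3 with eigenvectors (1,-2), (1,3).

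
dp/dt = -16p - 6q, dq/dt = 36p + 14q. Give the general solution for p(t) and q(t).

p(t) = C_1e^(-4t) + C_2e^(2t), q(t) = -2C_1e^(-4t) - 3C_2e^(2t)

Coefficient matrix A = [[-16, -6], [36, 14]].
Characteristic polynomial det(A - λI) = λ^2 + 2λ - 8 = 0.
Eigenvalues λ = -4, 2.
For λ=-4: (A-λI) row 1 is [-12, -6], so an eigenvector is (1, -2).
For λ=2: (A-λI) row 1 is [-18, -6], so an eigenvector is (1, -3).
General solution: C_1e^(-4t)(1,-2) + C_2e^(2t)(1,-3).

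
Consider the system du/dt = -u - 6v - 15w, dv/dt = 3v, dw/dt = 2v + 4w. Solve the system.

Coefficient matrix A = [[-1, -6, -15], [0, 3, 0], [0, 2, 4]].
det(A - λI) = 0 gives eigenvalues λ = 4, 3, -1.
For λ=4: eigenvector (-3,0,1).
For λ=3: eigenvector (6,1,-2).
For λ=-1: eigenvector (1,0,0).
General solution: C_1e^(4t)(-3,0,1) + C_2e^(3t)(6,1,-2) + C_3e^(-t)(1,0,0).

u(t) = -3C_1e^(4t) + 6C_2e^(3t) + C_3e^(-t), v(t) = C_2e^(3t), w(t) = C_1e^(4t) - 2C_2e^(3t)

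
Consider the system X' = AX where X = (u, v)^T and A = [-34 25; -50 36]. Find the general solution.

u(t) = c_1e^(t)sin(5t) + 2c_1e^(t)cos(5t) + 2c_2e^(t)sin(5t) - c_2e^(t)cos(5t), v(t) = c_1e^(t)sin(5t) + 3c_1e^(t)cos(5t) + 3c_2e^(t)sin(5t) - c_2e^(t)cos(5t)

Coefficient matrix A = [[-34, 25], [-50, 36]].
Characteristic polynomial det(A - λI) = λ^2 - 2λ + 26 = 0.
Eigenvalues λ = 1 ± 5i (complex conjugate pair).
For λ=1+5i: an eigenvector is (2,3) - i(1,1) = (2 - i, 3 - i).
A real fundamental pair from Re and Im of e^((1+5i)t)v: X_1 = e^(t)(cos(5t)·(2,3) + sin(5t)·(1,1)), X_2 = e^(t)(sin(5t)·(2,3) - cos(5t)·(1,1)).
General solution: c_1X_1 + c_2X_2.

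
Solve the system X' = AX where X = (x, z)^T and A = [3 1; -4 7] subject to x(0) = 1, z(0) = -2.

Coefficient matrix A = [[3, 1], [-4, 7]].
Characteristic polynomial det(A - λI) = λ^2 - 10λ + 25 = 0.
Single eigenvalue λ = 5 with algebraic multiplicity 2.
Eigenvector v = (-1,-2); generalized eigenvector w with (A-λI)w=v is (1,1).
General solution: e^(5t)[K_1·v + K_2·(t·v + w)].
Applying x(0)=1, z(0)=-2 gives K_1=3, K_2=4.

x(t) = -4te^(5t) + e^(5t), z(t) = -8te^(5t) - 2e^(5t)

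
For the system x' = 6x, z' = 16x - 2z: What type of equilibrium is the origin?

A = [[6,0],[16,-2]]; det(A-λI) = λ^2 - 4λ - 12.
λ = 6, -2: opposite signs.

saddle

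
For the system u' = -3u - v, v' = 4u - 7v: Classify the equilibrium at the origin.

stable improper node

A = [[-3,-1],[4,-7]]; det(A-λI) = λ^2 + 10λ + 25.
repeated λ = -5 with a single eigenvector.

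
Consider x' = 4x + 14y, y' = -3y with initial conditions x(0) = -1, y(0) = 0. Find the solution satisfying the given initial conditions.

Coefficient matrix A = [[4, 14], [0, -3]].
Characteristic polynomial det(A - λI) = λ^2 - λ - 12 = 0.
Eigenvalues λ = 4, -3.
For λ=4: (A-λI) row 1 is [0, 14], so an eigenvector is (-1, 0).
For λ=-3: (A-λI) row 1 is [7, 14], so an eigenvector is (2, -1).
General solution: c_1e^(4t)(-1,0) + c_2e^(-3t)(2,-1).
Applying x(0)=-1, y(0)=0 gives c_1=1, c_2=0.

x(t) = -e^(4t), y(t) = 0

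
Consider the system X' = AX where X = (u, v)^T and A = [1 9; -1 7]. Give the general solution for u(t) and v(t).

u(t) = -3K_1e^(4t) - 3K_2te^(4t) + K_2e^(4t), v(t) = -K_1e^(4t) - K_2te^(4t)

Coefficient matrix A = [[1, 9], [-1, 7]].
Characteristic polynomial det(A - λI) = λ^2 - 8λ + 16 = 0.
Single eigenvalue λ = 4 with algebraic multiplicity 2.
Eigenvector v = (-3,-1); generalized eigenvector w with (A-λI)w=v is (1,0).
General solution: e^(4t)[K_1·v + K_2·(t·v + w)].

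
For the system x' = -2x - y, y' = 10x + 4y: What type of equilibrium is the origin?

unstable spiral

A = [[-2,-1],[10,4]]; det(A-λI) = λ^2 - 2λ + 2.
λ = 1 ± i: positive real part.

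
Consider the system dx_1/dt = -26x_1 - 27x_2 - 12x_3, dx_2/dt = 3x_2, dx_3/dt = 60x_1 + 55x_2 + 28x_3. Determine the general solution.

Coefficient matrix A = [[-26, -27, -12], [0, 3, 0], [60, 55, 28]].
det(A - λI) = 0 gives eigenvalues λ = 3, -2, 4.
For λ=3: eigenvector (-3,1,5).
For λ=-2: eigenvector (1,0,-2).
For λ=4: eigenvector (-2,0,5).
General solution: K_1e^(3t)(-3,1,5) + K_2e^(-2t)(1,0,-2) + K_3e^(4t)(-2,0,5).

x_1(t) = -3K_1e^(3t) + K_2e^(-2t) - 2K_3e^(4t), x_2(t) = K_1e^(3t), x_3(t) = 5K_1e^(3t) - 2K_2e^(-2t) + 5K_3e^(4t)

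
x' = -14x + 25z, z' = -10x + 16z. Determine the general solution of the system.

Coefficient matrix A = [[-14, 25], [-10, 16]].
Characteristic polynomial det(A - λI) = λ^2 - 2λ + 26 = 0.
Eigenvalues λ = 1 ± 5i (complex conjugate pair).
For λ=1+5i: an eigenvector is (2,1) - i(-1,-1) = (2 + i, 1 + i).
A real fundamental pair from Re and Im of e^((1+5i)t)v: X_1 = e^(t)(cos(5t)·(2,1) + sin(5t)·(-1,-1)), X_2 = e^(t)(sin(5t)·(2,1) - cos(5t)·(-1,-1)).
General solution: c_1X_1 + c_2X_2.

x(t) = -c_1e^(t)sin(5t) + 2c_1e^(t)cos(5t) + 2c_2e^(t)sin(5t) + c_2e^(t)cos(5t), z(t) = -c_1e^(t)sin(5t) + c_1e^(t)cos(5t) + c_2e^(t)sin(5t) + c_2e^(t)cos(5t)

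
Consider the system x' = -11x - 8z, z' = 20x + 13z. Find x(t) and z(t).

Coefficient matrix A = [[-11, -8], [20, 13]].
Characteristic polynomial det(A - λI) = λ^2 - 2λ + 17 = 0.
Eigenvalues λ = 1 ± 4i (complex conjugate pair).
For λ=1+4i: an eigenvector is (-1,2) - i(-1,1) = (-1 + i, 2 - i).
A real fundamental pair from Re and Im of e^((1+4i)t)v: X_1 = e^(t)(cos(4t)·(-1,2) + sin(4t)·(-1,1)), X_2 = e^(t)(sin(4t)·(-1,2) - cos(4t)·(-1,1)).
General solution: c_1X_1 + c_2X_2.

x(t) = -c_1e^(t)sin(4t) - c_1e^(t)cos(4t) - c_2e^(t)sin(4t) + c_2e^(t)cos(4t), z(t) = c_1e^(t)sin(4t) + 2c_1e^(t)cos(4t) + 2c_2e^(t)sin(4t) - c_2e^(t)cos(4t)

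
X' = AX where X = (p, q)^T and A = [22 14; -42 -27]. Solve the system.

p(t) = -2c_1e^(t) + c_2e^(-6t), q(t) = 3c_1e^(t) - 2c_2e^(-6t)

Coefficient matrix A = [[22, 14], [-42, -27]].
Characteristic polynomial det(A - λI) = λ^2 + 5λ - 6 = 0.
Eigenvalues λ = 1, -6.
For λ=1: (A-λI) row 1 is [21, 14], so an eigenvector is (-2, 3).
For λ=-6: (A-λI) row 1 is [28, 14], so an eigenvector is (1, -2).
General solution: c_1e^(t)(-2,3) + c_2e^(-6t)(1,-2).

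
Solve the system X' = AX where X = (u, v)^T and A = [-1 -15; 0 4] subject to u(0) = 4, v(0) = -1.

u(t) = 3e^(4t) + e^(-t), v(t) = -e^(4t)

Coefficient matrix A = [[-1, -15], [0, 4]].
Characteristic polynomial det(A - λI) = λ^2 - 3λ - 4 = 0.
Eigenvalues λ = -1, 4.
For λ=-1: (A-λI) row 1 is [0, -15], so an eigenvector is (1, 0).
For λ=4: (A-λI) row 1 is [-5, -15], so an eigenvector is (-3, 1).
General solution: C_1e^(-t)(1,0) + C_2e^(4t)(-3,1).
Applying u(0)=4, v(0)=-1 gives C_1=1, C_2=-1.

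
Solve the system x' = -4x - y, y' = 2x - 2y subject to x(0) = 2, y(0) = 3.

x(t) = -5e^(-3t)sin(t) + 2e^(-3t)cos(t), y(t) = 7e^(-3t)sin(t) + 3e^(-3t)cos(t)

Coefficient matrix A = [[-4, -1], [2, -2]].
Characteristic polynomial det(A - λI) = λ^2 + 6λ + 10 = 0.
Eigenvalues λ = -3 ± i (complex conjugate pair).
For λ=-3+i: an eigenvector is (0,-1) - i(1,-1) = (0 - i, -1 + i).
A real fundamental pair from Re and Im of e^((-3+i)t)v: X_1 = e^(-3t)(cos(t)·(0,-1) + sin(t)·(1,-1)), X_2 = e^(-3t)(sin(t)·(0,-1) - cos(t)·(1,-1)).
General solution: c_1X_1 + c_2X_2.
Applying x(0)=2, y(0)=3 gives c_1=-5, c_2=-2.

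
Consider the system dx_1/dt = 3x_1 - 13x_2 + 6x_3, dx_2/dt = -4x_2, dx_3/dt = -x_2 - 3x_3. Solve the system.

Coefficient matrix A = [[3, -13, 6], [0, -4, 0], [0, -1, -3]].
det(A - λI) = 0 gives eigenvalues λ = -3, -4, 3.
For λ=-3: eigenvector (-1,0,1).
For λ=-4: eigenvector (1,1,1).
For λ=3: eigenvector (1,0,0).
General solution: c_1e^(-3t)(-1,0,1) + c_2e^(-4t)(1,1,1) + c_3e^(3t)(1,0,0).

x_1(t) = -c_1e^(-3t) + c_2e^(-4t) + c_3e^(3t), x_2(t) = c_2e^(-4t), x_3(t) = c_1e^(-3t) + c_2e^(-4t)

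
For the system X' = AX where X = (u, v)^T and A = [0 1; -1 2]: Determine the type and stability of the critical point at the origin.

A = [[0,1],[-1,2]]; det(A-λI) = λ^2 - 2λ + 1.
repeated λ = 1 with a single eigenvector.

unstable improper node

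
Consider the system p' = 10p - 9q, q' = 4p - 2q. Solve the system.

Coefficient matrix A = [[10, -9], [4, -2]].
Characteristic polynomial det(A - λI) = λ^2 - 8λ + 16 = 0.
Single eigenvalue λ = 4 with algebraic multiplicity 2.
Eigenvector v = (-3,-2); generalized eigenvector w with (A-λI)w=v is (1,1).
General solution: e^(4t)[K_1·v + K_2·(t·v + w)].

p(t) = -3K_1e^(4t) - 3K_2te^(4t) + K_2e^(4t), q(t) = -2K_1e^(4t) - 2K_2te^(4t) + K_2e^(4t)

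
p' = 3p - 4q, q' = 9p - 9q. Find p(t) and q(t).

Coefficient matrix A = [[3, -4], [9, -9]].
Characteristic polynomial det(A - λI) = λ^2 + 6λ + 9 = 0.
Single eigenvalue λ = -3 with algebraic multiplicity 2.
Eigenvector v = (2,3); generalized eigenvector w with (A-λI)w=v is (-1,-2).
General solution: e^(-3t)[C_1·v + C_2·(t·v + w)].

p(t) = 2C_1e^(-3t) + 2C_2te^(-3t) - C_2e^(-3t), q(t) = 3C_1e^(-3t) + 3C_2te^(-3t) - 2C_2e^(-3t)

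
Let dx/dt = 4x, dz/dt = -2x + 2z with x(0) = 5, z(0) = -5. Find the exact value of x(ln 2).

A = [[4,0],[-2,2]]; eigenvalues λ = 4, 2.
Eigenvectors: (-1,1) for λ=4, (0,1) for λ=2.
From the initial condition, c_1 = -5, c_2 = 0.
x(ln 2) = (-5)(2^4)(-1) + (0)(2^2)(0) = 80.

80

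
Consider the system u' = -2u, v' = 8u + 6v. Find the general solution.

Coefficient matrix A = [[-2, 0], [8, 6]].
Characteristic polynomial det(A - λI) = λ^2 - 4λ - 12 = 0.
Eigenvalues λ = -2, 6.
For λ=-2: (A-λI) row 2 is [8, 8], so an eigenvector is (1, -1).
For λ=6: (A-λI) row 1 is [-8, 0], so an eigenvector is (0, -1).
General solution: c_1e^(-2t)(1,-1) + c_2e^(6t)(0,-1).

u(t) = c_1e^(-2t), v(t) = -c_1e^(-2t) - c_2e^(6t)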